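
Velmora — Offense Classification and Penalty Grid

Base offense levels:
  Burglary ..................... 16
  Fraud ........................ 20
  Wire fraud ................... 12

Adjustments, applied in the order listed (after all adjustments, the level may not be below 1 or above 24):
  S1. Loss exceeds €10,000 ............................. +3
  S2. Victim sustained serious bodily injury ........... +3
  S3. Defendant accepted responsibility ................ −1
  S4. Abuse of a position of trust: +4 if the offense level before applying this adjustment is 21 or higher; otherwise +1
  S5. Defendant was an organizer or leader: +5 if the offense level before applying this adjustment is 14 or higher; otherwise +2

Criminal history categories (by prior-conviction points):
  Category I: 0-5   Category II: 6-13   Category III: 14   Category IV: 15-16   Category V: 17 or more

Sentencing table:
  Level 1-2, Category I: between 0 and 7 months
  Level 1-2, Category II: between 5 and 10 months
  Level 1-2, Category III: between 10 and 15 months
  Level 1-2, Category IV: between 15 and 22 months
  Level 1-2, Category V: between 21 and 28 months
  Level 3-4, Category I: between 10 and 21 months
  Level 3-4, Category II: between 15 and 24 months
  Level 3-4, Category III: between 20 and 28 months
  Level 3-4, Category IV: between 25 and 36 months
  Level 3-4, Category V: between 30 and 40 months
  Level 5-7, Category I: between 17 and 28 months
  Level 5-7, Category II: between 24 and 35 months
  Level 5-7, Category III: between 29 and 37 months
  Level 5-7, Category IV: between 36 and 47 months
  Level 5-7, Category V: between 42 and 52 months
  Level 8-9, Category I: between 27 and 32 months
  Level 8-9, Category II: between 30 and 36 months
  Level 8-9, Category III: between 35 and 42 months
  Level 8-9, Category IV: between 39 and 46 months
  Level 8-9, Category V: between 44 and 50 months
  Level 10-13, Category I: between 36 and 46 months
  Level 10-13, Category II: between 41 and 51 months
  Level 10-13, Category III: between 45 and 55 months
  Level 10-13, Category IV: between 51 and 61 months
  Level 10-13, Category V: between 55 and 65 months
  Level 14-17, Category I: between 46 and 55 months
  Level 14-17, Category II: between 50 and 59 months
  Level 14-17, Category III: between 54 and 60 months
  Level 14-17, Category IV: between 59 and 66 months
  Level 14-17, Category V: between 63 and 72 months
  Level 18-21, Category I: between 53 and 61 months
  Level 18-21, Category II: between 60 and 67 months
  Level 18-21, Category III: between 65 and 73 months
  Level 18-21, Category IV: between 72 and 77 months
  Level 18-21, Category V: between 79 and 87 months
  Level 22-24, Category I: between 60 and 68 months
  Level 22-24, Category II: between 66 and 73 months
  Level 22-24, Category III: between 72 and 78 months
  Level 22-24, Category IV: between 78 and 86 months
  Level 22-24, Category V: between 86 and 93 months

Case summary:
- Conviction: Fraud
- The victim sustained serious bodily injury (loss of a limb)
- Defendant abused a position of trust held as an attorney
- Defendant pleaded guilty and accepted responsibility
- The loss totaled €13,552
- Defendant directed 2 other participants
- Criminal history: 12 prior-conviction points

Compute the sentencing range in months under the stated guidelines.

Base offense level for fraud: 20.
S1 applies: 20 + 3 = 23.
S2 applies: 23 + 3 = 26.
S3 applies: 26 − 1 = 25.
S4 applies (level before this adjustment is 25 ≥ 21, so +4): 25 + 4 = 29.
S5 applies (level before this adjustment is 29 ≥ 14, so +5): 29 + 5 = 34.
Level 34 exceeds the maximum of 24; capped at 24.
Final offense level: 24.
Criminal history: 12 prior points → Category II (6-13).
Level 24 falls in the 22-24 band.
Grid: Level 22-24 × Category II = 66-73 months.

66-73 months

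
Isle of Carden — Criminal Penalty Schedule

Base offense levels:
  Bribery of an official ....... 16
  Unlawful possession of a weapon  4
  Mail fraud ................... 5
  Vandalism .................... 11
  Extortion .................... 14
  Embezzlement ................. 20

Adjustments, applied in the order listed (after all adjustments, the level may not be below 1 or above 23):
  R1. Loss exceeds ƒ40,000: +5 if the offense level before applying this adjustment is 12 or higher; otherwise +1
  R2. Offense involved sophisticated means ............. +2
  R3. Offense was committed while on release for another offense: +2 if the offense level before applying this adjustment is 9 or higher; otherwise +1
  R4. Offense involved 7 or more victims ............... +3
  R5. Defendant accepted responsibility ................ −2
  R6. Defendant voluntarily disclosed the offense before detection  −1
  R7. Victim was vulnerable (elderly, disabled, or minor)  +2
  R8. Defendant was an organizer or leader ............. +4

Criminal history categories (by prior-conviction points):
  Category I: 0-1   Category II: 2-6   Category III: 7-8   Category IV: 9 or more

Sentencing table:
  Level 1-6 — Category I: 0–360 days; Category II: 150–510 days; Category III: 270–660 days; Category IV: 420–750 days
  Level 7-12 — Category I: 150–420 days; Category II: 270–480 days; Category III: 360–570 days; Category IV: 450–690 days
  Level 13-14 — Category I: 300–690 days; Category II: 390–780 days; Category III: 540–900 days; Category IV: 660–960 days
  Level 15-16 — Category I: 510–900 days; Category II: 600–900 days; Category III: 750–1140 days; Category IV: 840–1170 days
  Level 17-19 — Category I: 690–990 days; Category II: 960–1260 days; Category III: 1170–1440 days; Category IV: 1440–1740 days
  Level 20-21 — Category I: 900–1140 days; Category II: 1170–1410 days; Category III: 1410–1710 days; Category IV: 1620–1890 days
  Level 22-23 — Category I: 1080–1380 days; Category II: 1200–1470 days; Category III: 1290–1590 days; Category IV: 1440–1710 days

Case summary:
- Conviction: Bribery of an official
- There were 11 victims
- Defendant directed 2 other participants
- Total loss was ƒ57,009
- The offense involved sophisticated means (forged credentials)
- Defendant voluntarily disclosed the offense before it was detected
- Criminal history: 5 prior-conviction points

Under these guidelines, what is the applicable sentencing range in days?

1200-1470 days

Base offense level for bribery of an official: 16.
R1 applies (level before this adjustment is 16 ≥ 12, so +5): 16 + 5 = 21.
R2 applies: 21 + 2 = 23.
R3 does not apply.
R4 applies: 23 + 3 = 26.
R5 does not apply.
R6 applies: 26 − 1 = 25.
R8 applies: 25 + 4 = 29.
Level 29 exceeds the maximum of 23; capped at 23.
Final offense level: 23.
Criminal history: 5 prior points → Category II (2-6).
Level 23 falls in the 22-23 band.
Grid: Level 22-23 × Category II = 1200-1470 days.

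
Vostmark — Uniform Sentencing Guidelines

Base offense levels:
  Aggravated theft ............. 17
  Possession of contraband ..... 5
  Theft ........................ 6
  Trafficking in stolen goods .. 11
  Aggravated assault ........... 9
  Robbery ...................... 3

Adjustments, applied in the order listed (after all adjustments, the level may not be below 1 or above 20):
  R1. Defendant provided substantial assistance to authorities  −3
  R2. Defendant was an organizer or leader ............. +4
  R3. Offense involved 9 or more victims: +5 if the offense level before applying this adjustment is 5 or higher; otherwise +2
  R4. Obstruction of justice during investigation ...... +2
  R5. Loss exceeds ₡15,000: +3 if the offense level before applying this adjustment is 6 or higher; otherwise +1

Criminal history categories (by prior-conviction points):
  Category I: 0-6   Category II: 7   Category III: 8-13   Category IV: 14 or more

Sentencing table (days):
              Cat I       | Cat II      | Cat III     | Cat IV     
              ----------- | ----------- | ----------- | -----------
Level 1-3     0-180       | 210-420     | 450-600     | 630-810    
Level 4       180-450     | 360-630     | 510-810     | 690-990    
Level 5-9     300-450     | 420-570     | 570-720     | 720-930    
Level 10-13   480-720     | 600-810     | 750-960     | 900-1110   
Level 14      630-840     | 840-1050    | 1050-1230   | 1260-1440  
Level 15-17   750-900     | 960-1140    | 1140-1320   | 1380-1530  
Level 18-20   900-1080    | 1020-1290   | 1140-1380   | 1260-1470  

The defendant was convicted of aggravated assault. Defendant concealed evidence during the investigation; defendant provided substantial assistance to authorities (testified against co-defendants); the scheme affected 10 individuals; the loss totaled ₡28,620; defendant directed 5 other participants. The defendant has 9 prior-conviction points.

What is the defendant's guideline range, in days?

Base offense level for aggravated assault: 9.
R1 applies: 9 − 3 = 6.
R2 applies: 6 + 4 = 10.
R3 applies (level before this adjustment is 10 ≥ 5, so +5): 10 + 5 = 15.
R4 applies: 15 + 2 = 17.
R5 applies (level before this adjustment is 17 ≥ 6, so +3): 17 + 3 = 20.
Final offense level: 20.
Criminal history: 9 prior points → Category III (8-13).
Level 20 falls in the 18-20 band.
Grid: Level 18-20 × Category III = 1140-1380 days.

1140-1380 days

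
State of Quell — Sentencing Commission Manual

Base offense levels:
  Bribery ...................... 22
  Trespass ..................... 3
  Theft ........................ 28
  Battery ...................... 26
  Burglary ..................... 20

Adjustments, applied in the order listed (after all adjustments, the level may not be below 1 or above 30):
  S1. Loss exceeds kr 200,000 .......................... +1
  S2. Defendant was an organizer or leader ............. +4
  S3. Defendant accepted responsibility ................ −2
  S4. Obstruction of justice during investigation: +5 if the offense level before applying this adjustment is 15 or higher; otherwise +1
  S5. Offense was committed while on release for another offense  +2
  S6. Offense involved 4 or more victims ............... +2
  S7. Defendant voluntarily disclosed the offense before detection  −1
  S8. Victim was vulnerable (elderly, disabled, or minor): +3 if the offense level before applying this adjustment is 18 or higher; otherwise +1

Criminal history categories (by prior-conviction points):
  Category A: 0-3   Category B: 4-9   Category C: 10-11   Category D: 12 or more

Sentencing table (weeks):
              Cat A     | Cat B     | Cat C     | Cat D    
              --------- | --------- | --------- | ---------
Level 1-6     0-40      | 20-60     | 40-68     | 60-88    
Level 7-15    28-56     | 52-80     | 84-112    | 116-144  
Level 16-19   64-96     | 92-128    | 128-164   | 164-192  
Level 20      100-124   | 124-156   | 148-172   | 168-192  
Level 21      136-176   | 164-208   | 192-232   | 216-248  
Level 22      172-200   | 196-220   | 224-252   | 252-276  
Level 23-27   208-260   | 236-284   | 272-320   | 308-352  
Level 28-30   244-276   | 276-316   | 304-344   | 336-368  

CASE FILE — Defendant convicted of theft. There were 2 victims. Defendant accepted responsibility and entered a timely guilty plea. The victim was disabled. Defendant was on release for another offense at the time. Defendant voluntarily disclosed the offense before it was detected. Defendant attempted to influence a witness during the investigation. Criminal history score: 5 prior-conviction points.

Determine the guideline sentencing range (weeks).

276-316 weeks

Base offense level for theft: 28.
S1 does not apply.
S2 does not apply.
S3 applies: 28 − 2 = 26.
S4 applies (level before this adjustment is 26 ≥ 15, so +5): 26 + 5 = 31.
S5 applies: 31 + 2 = 33.
S7 applies: 33 − 1 = 32.
S8 applies (level before this adjustment is 32 ≥ 18, so +3): 32 + 3 = 35.
Level 35 exceeds the maximum of 30; capped at 30.
Final offense level: 30.
Criminal history: 5 prior points → Category B (4-9).
Level 30 falls in the 28-30 band.
Grid: Level 28-30 × Category B = 276-316 weeks.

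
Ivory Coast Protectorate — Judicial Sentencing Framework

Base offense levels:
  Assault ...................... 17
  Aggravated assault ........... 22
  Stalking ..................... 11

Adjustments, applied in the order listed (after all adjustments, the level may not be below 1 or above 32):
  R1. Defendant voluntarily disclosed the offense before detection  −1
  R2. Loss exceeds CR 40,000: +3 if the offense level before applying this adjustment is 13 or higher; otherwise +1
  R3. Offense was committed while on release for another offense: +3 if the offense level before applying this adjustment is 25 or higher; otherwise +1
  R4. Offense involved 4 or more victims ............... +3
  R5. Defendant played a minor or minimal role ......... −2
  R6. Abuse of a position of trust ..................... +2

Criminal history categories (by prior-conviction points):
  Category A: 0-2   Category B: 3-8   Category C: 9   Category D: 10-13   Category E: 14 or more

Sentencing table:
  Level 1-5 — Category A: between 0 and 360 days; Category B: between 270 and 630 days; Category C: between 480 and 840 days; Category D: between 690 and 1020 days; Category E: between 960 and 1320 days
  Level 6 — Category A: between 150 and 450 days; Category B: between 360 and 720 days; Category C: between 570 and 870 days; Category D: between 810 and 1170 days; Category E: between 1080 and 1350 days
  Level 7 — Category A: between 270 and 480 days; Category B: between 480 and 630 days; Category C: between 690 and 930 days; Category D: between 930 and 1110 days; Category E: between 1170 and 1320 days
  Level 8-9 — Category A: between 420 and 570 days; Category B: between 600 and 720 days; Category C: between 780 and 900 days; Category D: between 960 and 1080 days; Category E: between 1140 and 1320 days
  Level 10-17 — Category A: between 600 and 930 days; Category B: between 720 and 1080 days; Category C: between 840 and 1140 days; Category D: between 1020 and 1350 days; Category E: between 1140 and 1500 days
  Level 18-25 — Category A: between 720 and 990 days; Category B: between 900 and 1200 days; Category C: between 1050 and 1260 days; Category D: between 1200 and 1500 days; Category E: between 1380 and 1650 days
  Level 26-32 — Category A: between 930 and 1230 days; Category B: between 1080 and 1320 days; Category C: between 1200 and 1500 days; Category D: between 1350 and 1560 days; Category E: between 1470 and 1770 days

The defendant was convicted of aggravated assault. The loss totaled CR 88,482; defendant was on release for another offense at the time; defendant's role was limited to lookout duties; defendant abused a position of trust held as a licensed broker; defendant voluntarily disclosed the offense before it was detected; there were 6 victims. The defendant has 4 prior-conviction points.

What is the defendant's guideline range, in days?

Base offense level for aggravated assault: 22.
R1 applies: 22 − 1 = 21.
R2 applies (level before this adjustment is 21 ≥ 13, so +3): 21 + 3 = 24.
R3 applies (level before this adjustment is 24 < 25, so +1): 24 + 1 = 25.
R4 applies: 25 + 3 = 28.
R5 applies: 28 − 2 = 26.
R6 applies: 26 + 2 = 28.
Final offense level: 28.
Criminal history: 4 prior points → Category B (3-8).
Level 28 falls in the 26-32 band.
Grid: Level 26-32 × Category B = 1080-1320 days.

1080-1320 days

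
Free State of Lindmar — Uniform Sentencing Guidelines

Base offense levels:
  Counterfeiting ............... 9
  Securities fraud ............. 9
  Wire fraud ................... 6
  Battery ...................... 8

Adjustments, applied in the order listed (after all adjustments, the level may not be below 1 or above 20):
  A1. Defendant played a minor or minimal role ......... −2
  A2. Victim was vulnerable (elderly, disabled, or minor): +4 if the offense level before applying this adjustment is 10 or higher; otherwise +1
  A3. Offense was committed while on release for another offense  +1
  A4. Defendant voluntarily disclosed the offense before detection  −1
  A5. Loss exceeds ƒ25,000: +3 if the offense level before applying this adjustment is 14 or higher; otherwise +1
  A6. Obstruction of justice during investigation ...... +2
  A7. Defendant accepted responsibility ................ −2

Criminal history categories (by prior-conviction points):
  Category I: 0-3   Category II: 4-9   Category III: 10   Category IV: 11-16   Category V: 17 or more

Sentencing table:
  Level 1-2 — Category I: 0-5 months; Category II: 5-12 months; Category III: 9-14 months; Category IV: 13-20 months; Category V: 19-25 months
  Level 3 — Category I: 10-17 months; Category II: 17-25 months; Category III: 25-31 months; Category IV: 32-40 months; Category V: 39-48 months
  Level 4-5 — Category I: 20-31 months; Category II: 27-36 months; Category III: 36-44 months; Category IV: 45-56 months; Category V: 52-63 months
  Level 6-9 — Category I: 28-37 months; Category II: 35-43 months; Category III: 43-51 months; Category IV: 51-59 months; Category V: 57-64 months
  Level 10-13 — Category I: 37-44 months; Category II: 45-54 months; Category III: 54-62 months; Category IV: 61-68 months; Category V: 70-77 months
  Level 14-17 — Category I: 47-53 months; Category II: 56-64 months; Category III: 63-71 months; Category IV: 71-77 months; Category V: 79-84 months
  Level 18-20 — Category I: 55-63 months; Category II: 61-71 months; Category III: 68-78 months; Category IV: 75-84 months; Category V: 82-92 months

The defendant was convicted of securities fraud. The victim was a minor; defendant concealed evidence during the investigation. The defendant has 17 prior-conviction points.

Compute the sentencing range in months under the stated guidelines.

70-77 months

Base offense level for securities fraud: 9.
A1 does not apply.
A2 applies (level before this adjustment is 9 < 10, so +1): 9 + 1 = 10.
A3 does not apply.
A4 does not apply.
A6 applies: 10 + 2 = 12.
A7 does not apply.
Final offense level: 12.
Criminal history: 17 prior points → Category V (17+).
Level 12 falls in the 10-13 band.
Grid: Level 10-13 × Category V = 70-77 months.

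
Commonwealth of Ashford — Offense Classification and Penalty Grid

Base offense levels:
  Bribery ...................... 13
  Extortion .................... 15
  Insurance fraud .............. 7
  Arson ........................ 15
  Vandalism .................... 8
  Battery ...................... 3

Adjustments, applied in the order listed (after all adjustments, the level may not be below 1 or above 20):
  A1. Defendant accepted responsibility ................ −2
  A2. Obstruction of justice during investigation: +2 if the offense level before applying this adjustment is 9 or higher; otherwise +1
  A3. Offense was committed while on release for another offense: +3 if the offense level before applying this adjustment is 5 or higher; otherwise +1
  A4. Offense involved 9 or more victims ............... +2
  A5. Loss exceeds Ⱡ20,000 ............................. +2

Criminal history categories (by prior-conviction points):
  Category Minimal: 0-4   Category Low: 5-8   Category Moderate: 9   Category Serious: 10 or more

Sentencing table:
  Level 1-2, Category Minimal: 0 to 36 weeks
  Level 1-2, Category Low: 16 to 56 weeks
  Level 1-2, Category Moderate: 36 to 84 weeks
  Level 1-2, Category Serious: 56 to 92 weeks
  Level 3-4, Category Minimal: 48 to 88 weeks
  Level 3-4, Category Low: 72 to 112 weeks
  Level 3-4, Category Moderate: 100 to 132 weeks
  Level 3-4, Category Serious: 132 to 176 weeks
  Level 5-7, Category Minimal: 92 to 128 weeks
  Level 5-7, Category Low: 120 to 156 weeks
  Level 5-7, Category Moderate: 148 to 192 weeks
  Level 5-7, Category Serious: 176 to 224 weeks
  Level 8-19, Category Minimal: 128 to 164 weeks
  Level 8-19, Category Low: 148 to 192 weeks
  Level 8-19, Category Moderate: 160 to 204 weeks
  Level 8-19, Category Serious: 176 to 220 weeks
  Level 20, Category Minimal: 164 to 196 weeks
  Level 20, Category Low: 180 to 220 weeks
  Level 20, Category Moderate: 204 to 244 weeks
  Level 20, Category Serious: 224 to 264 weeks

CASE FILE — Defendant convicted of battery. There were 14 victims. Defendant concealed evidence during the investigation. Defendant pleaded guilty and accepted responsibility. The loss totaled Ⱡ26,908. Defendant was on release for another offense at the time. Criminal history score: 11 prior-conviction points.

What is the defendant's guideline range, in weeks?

176-224 weeks

Base offense level for battery: 3.
A1 applies: 3 − 2 = 1.
A2 applies (level before this adjustment is 1 < 9, so +1): 1 + 1 = 2.
A3 applies (level before this adjustment is 2 < 5, so +1): 2 + 1 = 3.
A4 applies: 3 + 2 = 5.
A5 applies: 5 + 2 = 7.
Final offense level: 7.
Criminal history: 11 prior points → Category Serious (10+).
Level 7 falls in the 5-7 band.
Grid: Level 5-7 × Category Serious = 176-224 weeks.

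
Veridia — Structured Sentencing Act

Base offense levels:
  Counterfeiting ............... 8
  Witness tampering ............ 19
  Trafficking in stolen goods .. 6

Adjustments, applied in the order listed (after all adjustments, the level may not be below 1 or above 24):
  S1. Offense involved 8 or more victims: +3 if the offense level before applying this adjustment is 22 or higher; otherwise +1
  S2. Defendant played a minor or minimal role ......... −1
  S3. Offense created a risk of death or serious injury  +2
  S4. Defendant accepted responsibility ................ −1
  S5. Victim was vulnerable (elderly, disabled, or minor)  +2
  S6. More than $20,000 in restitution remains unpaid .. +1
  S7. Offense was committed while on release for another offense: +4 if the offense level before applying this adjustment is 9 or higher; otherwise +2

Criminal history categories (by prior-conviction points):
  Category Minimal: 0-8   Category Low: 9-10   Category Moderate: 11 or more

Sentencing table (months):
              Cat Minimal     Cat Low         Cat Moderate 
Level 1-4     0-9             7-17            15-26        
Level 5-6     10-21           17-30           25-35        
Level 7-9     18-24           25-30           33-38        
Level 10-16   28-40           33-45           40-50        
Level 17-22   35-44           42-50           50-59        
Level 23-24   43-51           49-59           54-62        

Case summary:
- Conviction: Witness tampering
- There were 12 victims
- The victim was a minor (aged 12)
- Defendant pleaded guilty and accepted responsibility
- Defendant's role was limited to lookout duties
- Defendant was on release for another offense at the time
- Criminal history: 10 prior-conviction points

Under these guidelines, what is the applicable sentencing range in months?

Base offense level for witness tampering: 19.
S1 applies (level before this adjustment is 19 < 22, so +1): 19 + 1 = 20.
S2 applies: 20 − 1 = 19.
S3 does not apply.
S4 applies: 19 − 1 = 18.
S5 applies: 18 + 2 = 20.
S7 applies (level before this adjustment is 20 ≥ 9, so +4): 20 + 4 = 24.
Final offense level: 24.
Criminal history: 10 prior points → Category Low (9-10).
Level 24 falls in the 23-24 band.
Grid: Level 23-24 × Category Low = 49-59 months.

49-59 months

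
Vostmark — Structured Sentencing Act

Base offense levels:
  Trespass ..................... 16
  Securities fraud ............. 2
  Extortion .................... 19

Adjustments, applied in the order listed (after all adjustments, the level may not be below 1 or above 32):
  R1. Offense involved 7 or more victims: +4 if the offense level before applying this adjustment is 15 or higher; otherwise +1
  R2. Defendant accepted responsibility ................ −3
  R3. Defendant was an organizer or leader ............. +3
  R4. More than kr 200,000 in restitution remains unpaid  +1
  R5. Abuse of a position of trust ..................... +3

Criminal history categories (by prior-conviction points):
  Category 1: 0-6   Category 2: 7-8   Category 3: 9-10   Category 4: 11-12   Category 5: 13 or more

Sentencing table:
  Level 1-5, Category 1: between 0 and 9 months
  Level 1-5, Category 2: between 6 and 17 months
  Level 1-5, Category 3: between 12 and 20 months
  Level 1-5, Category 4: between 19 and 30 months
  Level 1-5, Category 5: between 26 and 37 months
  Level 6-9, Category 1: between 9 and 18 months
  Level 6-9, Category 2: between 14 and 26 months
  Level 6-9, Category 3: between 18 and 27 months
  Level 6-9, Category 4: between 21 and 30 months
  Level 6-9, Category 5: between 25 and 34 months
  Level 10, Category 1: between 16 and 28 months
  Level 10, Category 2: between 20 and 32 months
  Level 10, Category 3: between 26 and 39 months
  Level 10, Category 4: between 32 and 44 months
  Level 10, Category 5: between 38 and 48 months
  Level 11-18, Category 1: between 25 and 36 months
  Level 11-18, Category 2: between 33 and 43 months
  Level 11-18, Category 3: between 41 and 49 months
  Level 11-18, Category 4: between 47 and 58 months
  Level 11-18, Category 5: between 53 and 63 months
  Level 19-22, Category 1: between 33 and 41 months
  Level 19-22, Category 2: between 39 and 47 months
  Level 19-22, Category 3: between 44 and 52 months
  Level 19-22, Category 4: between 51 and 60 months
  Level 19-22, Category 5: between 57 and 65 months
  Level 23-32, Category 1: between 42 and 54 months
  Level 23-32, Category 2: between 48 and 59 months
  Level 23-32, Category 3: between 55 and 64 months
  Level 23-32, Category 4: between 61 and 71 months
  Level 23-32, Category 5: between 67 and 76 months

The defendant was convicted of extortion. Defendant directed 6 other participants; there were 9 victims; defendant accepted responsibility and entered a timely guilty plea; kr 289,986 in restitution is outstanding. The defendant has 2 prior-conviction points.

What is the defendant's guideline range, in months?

42-54 months

Base offense level for extortion: 19.
R1 applies (level before this adjustment is 19 ≥ 15, so +4): 19 + 4 = 23.
R2 applies: 23 − 3 = 20.
R3 applies: 20 + 3 = 23.
R4 applies: 23 + 1 = 24.
R5 does not apply.
Final offense level: 24.
Criminal history: 2 prior points → Category 1 (0-6).
Level 24 falls in the 23-32 band.
Grid: Level 23-32 × Category 1 = 42-54 months.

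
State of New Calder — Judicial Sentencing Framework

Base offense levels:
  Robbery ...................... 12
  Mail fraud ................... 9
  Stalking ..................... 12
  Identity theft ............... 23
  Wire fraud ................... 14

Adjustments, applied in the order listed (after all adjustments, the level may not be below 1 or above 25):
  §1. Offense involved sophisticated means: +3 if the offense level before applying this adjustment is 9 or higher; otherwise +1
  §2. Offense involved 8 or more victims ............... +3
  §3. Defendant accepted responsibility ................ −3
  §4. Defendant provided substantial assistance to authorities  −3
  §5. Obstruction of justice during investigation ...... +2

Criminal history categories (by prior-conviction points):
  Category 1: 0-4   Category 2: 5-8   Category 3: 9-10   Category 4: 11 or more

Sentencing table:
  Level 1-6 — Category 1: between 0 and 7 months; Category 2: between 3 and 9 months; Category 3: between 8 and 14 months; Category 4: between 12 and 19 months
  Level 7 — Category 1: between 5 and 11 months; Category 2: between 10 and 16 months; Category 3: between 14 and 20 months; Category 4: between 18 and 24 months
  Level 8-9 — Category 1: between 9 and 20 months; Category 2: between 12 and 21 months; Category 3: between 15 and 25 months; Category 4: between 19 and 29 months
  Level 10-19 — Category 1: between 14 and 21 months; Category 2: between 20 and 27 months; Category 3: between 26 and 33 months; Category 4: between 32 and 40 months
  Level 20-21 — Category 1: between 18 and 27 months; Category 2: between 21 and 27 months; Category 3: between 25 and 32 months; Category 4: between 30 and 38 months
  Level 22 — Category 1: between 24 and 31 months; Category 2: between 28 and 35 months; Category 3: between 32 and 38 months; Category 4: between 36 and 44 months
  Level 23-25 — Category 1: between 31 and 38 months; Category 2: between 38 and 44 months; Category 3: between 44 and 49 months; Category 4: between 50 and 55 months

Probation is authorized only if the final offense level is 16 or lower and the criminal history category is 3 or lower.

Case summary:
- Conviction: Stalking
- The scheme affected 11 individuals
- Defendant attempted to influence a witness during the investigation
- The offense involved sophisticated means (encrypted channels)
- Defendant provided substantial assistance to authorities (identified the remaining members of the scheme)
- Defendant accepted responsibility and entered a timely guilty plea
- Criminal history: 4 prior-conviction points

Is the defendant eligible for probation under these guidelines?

Yes

Base offense level for stalking: 12.
§1 applies (level before this adjustment is 12 ≥ 9, so +3): 12 + 3 = 15.
§2 applies: 15 + 3 = 18.
§3 applies: 18 − 3 = 15.
§4 applies: 15 − 3 = 12.
§5 applies: 12 + 2 = 14.
Final offense level: 14.
Criminal history: 4 prior points → Category 1 (0-4).
Level 14 falls in the 10-19 band.
Grid: Level 10-19 × Category 1 = 14-21 months.
Probation check: level 14 ≤ 16 and category 1 ≤ 3 → eligible.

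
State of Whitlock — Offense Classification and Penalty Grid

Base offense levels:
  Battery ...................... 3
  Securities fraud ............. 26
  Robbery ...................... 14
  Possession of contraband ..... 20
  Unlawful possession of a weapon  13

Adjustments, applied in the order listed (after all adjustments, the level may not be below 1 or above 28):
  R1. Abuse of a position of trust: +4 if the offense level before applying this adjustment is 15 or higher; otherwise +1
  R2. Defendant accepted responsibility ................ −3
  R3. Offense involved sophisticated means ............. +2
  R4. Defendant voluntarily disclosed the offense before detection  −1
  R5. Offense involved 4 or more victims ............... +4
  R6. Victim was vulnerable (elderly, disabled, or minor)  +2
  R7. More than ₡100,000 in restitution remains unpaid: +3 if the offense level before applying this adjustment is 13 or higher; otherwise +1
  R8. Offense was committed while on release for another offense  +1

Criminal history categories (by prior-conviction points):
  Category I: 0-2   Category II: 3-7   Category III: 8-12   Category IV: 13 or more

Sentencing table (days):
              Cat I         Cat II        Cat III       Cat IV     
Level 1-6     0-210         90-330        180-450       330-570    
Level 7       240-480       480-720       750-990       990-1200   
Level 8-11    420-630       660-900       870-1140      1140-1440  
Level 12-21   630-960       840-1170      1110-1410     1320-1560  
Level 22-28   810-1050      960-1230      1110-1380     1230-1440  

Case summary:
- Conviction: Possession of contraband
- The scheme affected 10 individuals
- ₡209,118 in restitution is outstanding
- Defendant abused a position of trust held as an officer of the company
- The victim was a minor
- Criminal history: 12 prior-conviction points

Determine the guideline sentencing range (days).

Base offense level for possession of contraband: 20.
R1 applies (level before this adjustment is 20 ≥ 15, so +4): 20 + 4 = 24.
R3 does not apply.
R5 applies: 24 + 4 = 28.
R6 applies: 28 + 2 = 30.
R7 applies (level before this adjustment is 30 ≥ 13, so +3): 30 + 3 = 33.
Level 33 exceeds the maximum of 28; capped at 28.
Final offense level: 28.
Criminal history: 12 prior points → Category III (8-12).
Level 28 falls in the 22-28 band.
Grid: Level 22-28 × Category III = 1110-1380 days.

1110-1380 days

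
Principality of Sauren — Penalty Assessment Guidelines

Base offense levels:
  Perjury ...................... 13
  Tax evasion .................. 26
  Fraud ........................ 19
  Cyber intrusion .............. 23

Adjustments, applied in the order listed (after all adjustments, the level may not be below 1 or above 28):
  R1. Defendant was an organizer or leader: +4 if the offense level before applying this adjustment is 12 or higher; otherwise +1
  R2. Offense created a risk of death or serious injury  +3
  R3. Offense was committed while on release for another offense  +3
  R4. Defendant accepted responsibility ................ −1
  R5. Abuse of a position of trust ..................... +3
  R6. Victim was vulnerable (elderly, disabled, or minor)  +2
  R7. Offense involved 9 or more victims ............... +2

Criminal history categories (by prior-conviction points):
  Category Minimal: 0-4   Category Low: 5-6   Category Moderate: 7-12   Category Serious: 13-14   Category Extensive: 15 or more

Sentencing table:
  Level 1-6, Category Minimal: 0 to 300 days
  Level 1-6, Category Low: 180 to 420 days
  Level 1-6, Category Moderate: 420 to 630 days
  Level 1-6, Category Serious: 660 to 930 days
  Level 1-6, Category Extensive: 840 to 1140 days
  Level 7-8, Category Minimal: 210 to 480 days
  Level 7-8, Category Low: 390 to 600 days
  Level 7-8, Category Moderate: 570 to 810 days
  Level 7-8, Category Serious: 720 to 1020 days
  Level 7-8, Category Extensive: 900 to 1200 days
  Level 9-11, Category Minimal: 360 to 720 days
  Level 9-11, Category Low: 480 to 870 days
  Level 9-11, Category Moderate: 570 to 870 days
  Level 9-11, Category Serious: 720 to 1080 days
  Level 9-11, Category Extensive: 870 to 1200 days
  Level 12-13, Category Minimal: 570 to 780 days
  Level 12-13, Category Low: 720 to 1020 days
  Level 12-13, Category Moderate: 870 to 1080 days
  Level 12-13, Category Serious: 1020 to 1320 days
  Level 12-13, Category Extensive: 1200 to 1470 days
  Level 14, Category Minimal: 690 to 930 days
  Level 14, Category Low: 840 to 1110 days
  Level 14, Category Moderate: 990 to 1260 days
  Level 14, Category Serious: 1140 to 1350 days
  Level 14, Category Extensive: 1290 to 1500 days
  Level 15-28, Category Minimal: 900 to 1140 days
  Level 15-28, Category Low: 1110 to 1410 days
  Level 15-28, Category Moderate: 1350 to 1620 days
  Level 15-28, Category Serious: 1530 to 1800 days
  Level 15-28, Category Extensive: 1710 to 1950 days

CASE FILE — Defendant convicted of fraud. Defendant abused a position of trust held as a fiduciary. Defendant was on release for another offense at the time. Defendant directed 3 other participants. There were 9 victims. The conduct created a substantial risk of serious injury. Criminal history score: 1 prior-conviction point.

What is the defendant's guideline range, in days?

Base offense level for fraud: 19.
R1 applies (level before this adjustment is 19 ≥ 12, so +4): 19 + 4 = 23.
R2 applies: 23 + 3 = 26.
R3 applies: 26 + 3 = 29.
R4 does not apply.
R5 applies: 29 + 3 = 32.
R6 does not apply.
R7 applies: 32 + 2 = 34.
Level 34 exceeds the maximum of 28; capped at 28.
Final offense level: 28.
Criminal history: 1 prior point → Category Minimal (0-4).
Level 28 falls in the 15-28 band.
Grid: Level 15-28 × Category Minimal = 900-1140 days.

900-1140 days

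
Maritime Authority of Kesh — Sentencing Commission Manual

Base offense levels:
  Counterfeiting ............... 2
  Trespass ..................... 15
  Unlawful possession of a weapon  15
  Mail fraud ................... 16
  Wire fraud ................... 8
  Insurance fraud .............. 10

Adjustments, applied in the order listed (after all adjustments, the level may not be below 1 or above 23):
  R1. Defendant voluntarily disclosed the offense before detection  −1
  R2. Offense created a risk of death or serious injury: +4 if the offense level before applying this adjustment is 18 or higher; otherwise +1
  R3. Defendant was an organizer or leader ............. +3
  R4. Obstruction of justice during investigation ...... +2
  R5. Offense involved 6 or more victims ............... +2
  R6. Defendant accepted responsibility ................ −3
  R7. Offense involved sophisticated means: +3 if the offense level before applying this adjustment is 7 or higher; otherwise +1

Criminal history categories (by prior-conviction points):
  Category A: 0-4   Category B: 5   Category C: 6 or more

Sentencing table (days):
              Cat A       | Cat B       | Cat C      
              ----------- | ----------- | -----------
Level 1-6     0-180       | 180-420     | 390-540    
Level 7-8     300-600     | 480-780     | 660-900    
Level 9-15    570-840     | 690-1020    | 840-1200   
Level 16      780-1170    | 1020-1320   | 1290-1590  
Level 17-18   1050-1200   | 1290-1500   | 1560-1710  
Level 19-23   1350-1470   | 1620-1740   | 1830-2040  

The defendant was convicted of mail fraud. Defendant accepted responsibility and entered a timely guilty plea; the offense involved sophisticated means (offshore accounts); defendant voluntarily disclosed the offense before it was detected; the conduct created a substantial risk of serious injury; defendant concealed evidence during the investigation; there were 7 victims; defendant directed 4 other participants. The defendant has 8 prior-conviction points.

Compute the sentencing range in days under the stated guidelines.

Base offense level for mail fraud: 16.
R1 applies: 16 − 1 = 15.
R2 applies (level before this adjustment is 15 < 18, so +1): 15 + 1 = 16.
R3 applies: 16 + 3 = 19.
R4 applies: 19 + 2 = 21.
R5 applies: 21 + 2 = 23.
R6 applies: 23 − 3 = 20.
R7 applies (level before this adjustment is 20 ≥ 7, so +3): 20 + 3 = 23.
Final offense level: 23.
Criminal history: 8 prior points → Category C (6+).
Level 23 falls in the 19-23 band.
Grid: Level 19-23 × Category C = 1830-2040 days.

1830-2040 days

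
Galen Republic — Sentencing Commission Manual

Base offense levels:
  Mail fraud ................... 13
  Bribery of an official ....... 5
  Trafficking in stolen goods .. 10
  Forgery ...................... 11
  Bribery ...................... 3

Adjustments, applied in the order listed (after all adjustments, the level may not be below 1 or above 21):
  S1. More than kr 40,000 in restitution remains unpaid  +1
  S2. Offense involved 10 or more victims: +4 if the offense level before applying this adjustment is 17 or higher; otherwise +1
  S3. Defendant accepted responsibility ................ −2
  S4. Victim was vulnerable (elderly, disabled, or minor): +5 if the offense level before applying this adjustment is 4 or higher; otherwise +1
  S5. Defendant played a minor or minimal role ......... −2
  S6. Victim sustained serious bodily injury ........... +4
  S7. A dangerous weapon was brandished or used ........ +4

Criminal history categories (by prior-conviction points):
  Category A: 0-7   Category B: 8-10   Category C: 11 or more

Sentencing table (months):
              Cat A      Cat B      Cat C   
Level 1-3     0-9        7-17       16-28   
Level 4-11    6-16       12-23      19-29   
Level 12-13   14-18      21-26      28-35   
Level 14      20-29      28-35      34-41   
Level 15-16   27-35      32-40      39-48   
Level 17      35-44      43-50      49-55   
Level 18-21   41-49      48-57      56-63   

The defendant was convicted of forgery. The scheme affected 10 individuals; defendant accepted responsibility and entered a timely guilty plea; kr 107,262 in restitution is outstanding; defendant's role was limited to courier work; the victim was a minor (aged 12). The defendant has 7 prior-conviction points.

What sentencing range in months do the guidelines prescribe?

Base offense level for forgery: 11.
S1 applies: 11 + 1 = 12.
S2 applies (level before this adjustment is 12 < 17, so +1): 12 + 1 = 13.
S3 applies: 13 − 2 = 11.
S4 applies (level before this adjustment is 11 ≥ 4, so +5): 11 + 5 = 16.
S5 applies: 16 − 2 = 14.
S7 does not apply.
Final offense level: 14.
Criminal history: 7 prior points → Category A (0-7).
Level 14 falls in the 14 band.
Grid: Level 14 × Category A = 20-29 months.

20-29 months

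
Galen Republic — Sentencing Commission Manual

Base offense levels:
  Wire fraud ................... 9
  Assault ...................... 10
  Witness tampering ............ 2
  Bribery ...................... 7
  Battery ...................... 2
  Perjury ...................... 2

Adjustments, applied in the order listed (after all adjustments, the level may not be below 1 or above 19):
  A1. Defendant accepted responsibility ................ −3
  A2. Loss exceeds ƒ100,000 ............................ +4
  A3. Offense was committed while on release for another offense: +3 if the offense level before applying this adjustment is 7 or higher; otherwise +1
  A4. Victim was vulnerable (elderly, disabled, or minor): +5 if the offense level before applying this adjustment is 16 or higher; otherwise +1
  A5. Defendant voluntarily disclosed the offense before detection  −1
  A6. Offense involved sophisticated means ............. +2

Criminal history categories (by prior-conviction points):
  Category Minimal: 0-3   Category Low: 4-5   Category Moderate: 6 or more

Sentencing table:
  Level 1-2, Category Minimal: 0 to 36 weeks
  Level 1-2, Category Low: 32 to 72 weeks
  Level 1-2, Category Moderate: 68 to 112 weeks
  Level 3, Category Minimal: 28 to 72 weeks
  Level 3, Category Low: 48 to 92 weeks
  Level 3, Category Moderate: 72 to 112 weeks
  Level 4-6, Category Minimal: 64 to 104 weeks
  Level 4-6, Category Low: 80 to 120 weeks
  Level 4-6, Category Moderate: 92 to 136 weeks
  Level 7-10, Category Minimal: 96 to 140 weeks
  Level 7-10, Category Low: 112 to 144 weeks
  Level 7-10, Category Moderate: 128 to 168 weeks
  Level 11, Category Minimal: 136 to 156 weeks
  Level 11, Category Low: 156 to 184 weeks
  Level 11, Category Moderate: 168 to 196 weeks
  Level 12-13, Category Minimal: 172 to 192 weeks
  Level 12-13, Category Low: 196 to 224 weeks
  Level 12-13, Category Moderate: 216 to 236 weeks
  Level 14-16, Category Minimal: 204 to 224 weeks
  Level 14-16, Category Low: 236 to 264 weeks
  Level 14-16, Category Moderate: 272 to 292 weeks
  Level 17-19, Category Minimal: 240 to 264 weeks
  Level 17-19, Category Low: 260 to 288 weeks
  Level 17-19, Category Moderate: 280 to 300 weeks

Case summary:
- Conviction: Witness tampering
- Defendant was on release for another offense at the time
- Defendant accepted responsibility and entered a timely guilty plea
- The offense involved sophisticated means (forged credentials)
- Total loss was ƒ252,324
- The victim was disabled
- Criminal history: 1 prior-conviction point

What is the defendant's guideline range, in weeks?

96-140 weeks

Base offense level for witness tampering: 2.
A1 applies: 2 − 3 = -1.
A2 applies: -1 + 4 = 3.
A3 applies (level before this adjustment is 3 < 7, so +1): 3 + 1 = 4.
A4 applies (level before this adjustment is 4 < 16, so +1): 4 + 1 = 5.
A5 does not apply.
A6 applies: 5 + 2 = 7.
Final offense level: 7.
Criminal history: 1 prior point → Category Minimal (0-3).
Level 7 falls in the 7-10 band.
Grid: Level 7-10 × Category Minimal = 96-140 weeks.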